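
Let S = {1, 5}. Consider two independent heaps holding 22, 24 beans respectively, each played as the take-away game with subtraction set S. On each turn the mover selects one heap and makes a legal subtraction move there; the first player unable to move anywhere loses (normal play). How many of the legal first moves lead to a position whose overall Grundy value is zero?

0

All heaps use S = {1, 5}:
G(0) = 0
G(1) = mex{0} = 1
G(2) = mex{1} = 0
G(3) = mex{0} = 1
G(4) = mex{1} = 0
G(5) = mex{0,0} = 1
G(6) = mex{1,1} = 0
G(7) = mex{0,0} = 1
G(8) = mex{1,1} = 0
G(9) = mex{0,0} = 1
G(10) = mex{1,1} = 0
G(11) = mex{0,0} = 1
G(12) = mex{1,1} = 0
G(13) = mex{0,0} = 1
G(14) = mex{1,1} = 0
G(15) = mex{0,0} = 1
G(16) = mex{1,1} = 0
G(17) = mex{0,0} = 1
G(18) = mex{1,1} = 0
G(19) = mex{0,0} = 1
G(20) = mex{1,1} = 0
G(21) = mex{0,0} = 1
G(22) = mex{1,1} = 0
G(23) = mex{0,0} = 1
G(24) = mex{1,1} = 0
Heap A: G(22) = 0.
Heap B: G(24) = 0.
Combined Grundy value = 0 ⊕ 0 = 0.
A winning move leaves total XOR = 0, i.e. changes one component's Grundy value g to g ⊕ X where X is the current total.
Heap A: target g' = 0⊕0 = 0, but every legal move changes the Grundy value (mex property), so 0 moves.
Heap B: target g' = 0⊕0 = 0, but every legal move changes the Grundy value (mex property), so 0 moves.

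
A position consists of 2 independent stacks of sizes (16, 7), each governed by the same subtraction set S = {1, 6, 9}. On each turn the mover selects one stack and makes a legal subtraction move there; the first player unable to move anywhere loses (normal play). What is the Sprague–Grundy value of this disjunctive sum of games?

All stacks use S = {1, 6, 9}:
G(0) = 0
G(1) = mex{0} = 1
G(2) = mex{1} = 0
G(3) = mex{0} = 1
G(4) = mex{1} = 0
G(5) = mex{0} = 1
G(6) = mex{1,0} = 2
G(7) = mex{2,1} = 0
G(8) = mex{0,0} = 1
G(9) = mex{1,1,0} = 2
G(10) = mex{2,0,1} = 3
G(11) = mex{3,1,0} = 2
G(12) = mex{2,2,1} = 0
G(13) = mex{0,0,0} = 1
G(14) = mex{1,1,1} = 0
G(15) = mex{0,2,2} = 1
G(16) = mex{1,3,0} = 2
Stack A: G(16) = 2.
Stack B: G(7) = 0.
Combined Grundy value = 2 ⊕ 0 = 2.

2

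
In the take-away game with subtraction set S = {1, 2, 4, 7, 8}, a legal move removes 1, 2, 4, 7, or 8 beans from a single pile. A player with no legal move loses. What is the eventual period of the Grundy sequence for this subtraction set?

n :  0  1  2  3  4  5  6  7  8  9 10 11 12 13 14
G :  0  1  2  0  1  2  0  1  2  0  1  2  0  1  2
G(n+3) = G(n) holds for n = 0,…,7 (a full window of length max(S) = 8), so the sequence is purely periodic with period 3.

3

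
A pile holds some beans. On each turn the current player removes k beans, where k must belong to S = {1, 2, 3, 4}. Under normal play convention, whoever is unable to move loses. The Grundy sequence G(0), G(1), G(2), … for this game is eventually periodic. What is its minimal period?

5

G(0) = 0
G(1) = mex{0} = 1
G(2) = mex{1,0} = 2
G(3) = mex{2,1,0} = 3
G(4) = mex{3,2,1,0} = 4
G(5) = mex{4,3,2,1} = 0
G(6) = mex{0,4,3,2} = 1
G(7) = mex{1,0,4,3} = 2
G(8) = mex{2,1,0,4} = 3
G(9) = mex{3,2,1,0} = 4
G(10) = mex{4,3,2,1} = 0
G(11) = mex{0,4,3,2} = 1
G(12) = mex{1,0,4,3} = 2
G(13) = mex{2,1,0,4} = 3
G(14) = mex{3,2,1,0} = 4
G(n+5) = G(n) holds for n = 0,…,3 (a full window of length max(S) = 4), so the sequence is purely periodic with period 5.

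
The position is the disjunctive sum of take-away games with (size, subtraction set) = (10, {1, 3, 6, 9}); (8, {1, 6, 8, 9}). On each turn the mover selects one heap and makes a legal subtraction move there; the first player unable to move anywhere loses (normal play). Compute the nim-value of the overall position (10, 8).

Heap A, S = {1, 3, 6, 9}:
n :  0  1  2  3  4  5  6  7  8  9 10
G :  0  1  0  1  0  1  2  3  2  3  2
G_A(10) = 2.
Heap B, S = {1, 6, 8, 9}:
G(0) = 0
G(1) = mex{0} = 1
G(2) = mex{1} = 0
G(3) = mex{0} = 1
G(4) = mex{1} = 0
G(5) = mex{0} = 1
G(6) = mex{1,0} = 2
G(7) = mex{2,1} = 0
G(8) = mex{0,0,0} = 1
G_B(8) = 1.
Combined Grundy value = 2 ⊕ 1 = 3.

3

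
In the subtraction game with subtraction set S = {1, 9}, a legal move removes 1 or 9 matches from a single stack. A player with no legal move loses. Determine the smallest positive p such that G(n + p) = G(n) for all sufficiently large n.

2

G(0) = 0
G(1) = mex{0} = 1
G(2) = mex{1} = 0
G(3) = mex{0} = 1
G(4) = mex{1} = 0
G(5) = mex{0} = 1
G(6) = mex{1} = 0
G(7) = mex{0} = 1
G(8) = mex{1} = 0
G(9) = mex{0,0} = 1
G(10) = mex{1,1} = 0
G(11) = mex{0,0} = 1
G(12) = mex{1,1} = 0
G(13) = mex{0,0} = 1
G(14) = mex{1,1} = 0
G(n+2) = G(n) holds for n = 0,…,8 (a full window of length max(S) = 9), so the sequence is purely periodic with period 2.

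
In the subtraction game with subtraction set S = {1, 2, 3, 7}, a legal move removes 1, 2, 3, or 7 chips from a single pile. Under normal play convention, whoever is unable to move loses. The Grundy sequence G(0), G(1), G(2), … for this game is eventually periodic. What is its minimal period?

n :  0  1  2  3  4  5  6  7  8  9 10 11 12 13 14
G :  0  1  2  3  0  1  2  3  0  1  2  3  0  1  2
G(n+4) = G(n) holds for n = 0,…,6 (a full window of length max(S) = 7), so the sequence is purely periodic with period 4.

4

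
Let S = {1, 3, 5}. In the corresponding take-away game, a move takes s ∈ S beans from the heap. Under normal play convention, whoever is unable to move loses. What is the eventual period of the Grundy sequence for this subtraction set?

G(0) = 0
G(1) = mex{0} = 1
G(2) = mex{1} = 0
G(3) = mex{0,0} = 1
G(4) = mex{1,1} = 0
G(5) = mex{0,0,0} = 1
G(6) = mex{1,1,1} = 0
G(7) = mex{0,0,0} = 1
G(8) = mex{1,1,1} = 0
G(9) = mex{0,0,0} = 1
G(10) = mex{1,1,1} = 0
G(11) = mex{0,0,0} = 1
G(12) = mex{1,1,1} = 0
G(13) = mex{0,0,0} = 1
G(14) = mex{1,1,1} = 0
G(n+2) = G(n) holds for n = 0,…,4 (a full window of length max(S) = 5), so the sequence is purely periodic with period 2.

2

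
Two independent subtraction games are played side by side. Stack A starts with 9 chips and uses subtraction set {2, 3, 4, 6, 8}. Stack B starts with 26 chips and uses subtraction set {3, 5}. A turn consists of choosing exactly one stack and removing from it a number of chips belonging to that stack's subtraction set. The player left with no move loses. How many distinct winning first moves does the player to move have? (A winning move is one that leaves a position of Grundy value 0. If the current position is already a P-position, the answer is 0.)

1

Stack A, S = {2, 3, 4, 6, 8}:
n : 0 1 2 3 4 5 6 7 8 9
G : 0 0 1 1 2 2 3 3 4 4
G_A(9) = 4.
Stack B, S = {3, 5}:
G(0) = 0
G(1) = mex{} = 0
G(2) = mex{} = 0
G(3) = mex{0} = 1
G(4) = mex{0} = 1
G(5) = mex{0,0} = 1
G(6) = mex{1,0} = 2
G(7) = mex{1,0} = 2
G(8) = mex{1,1} = 0
G(9) = mex{2,1} = 0
G(10) = mex{2,1} = 0
G(11) = mex{0,2} = 1
G(12) = mex{0,2} = 1
G(13) = mex{0,0} = 1
G(14) = mex{1,0} = 2
G(15) = mex{1,0} = 2
G(16) = mex{1,1} = 0
G(17) = mex{2,1} = 0
G(18) = mex{2,1} = 0
G(19) = mex{0,2} = 1
G(20) = mex{0,2} = 1
G(21) = mex{0,0} = 1
G(22) = mex{1,0} = 2
G(23) = mex{1,0} = 2
G(24) = mex{1,1} = 0
G(25) = mex{2,1} = 0
G(26) = mex{2,1} = 0
G_B(26) = 0.
Combined Grundy value = 4 ⊕ 0 = 4.
A winning move leaves total XOR = 0, i.e. changes one component's Grundy value g to g ⊕ X where X is the current total.
Stack A: need g' = 4⊕4 = 0. Options: 9−2→G=3, 9−3→G=3, 9−4→G=2, 9−6→G=1, 9−8→G=0. Hits: 1.
Stack B: need g' = 0⊕4 = 4. Options: 26−3→G=2, 26−5→G=1. Hits: 0.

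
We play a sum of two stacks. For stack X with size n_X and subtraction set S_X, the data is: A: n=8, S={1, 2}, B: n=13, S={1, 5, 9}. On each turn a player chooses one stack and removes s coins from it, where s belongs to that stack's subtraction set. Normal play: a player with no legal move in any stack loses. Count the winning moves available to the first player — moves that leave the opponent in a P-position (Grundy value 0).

Stack A, S = {1, 2}:
n : 0 1 2 3 4 5 6 7 8
G : 0 1 2 0 1 2 0 1 2
G_A(8) = 2.
Stack B, S = {1, 5, 9}:
n :  0  1  2  3  4  5  6  7  8  9 10 11 12 13
G :  0  1  0  1  0  1  0  1  0  1  0  1  0  1
G_B(13) = 1.
Combined Grundy value = 2 ⊕ 1 = 3.
A winning move leaves total XOR = 0, i.e. changes one component's Grundy value g to g ⊕ X where X is the current total.
Stack A: need g' = 2⊕3 = 1. Options: 8−1→G=1, 8−2→G=0. Hits: 1.
Stack B: need g' = 1⊕3 = 2. Options: 13−1→G=0, 13−5→G=0, 13−9→G=0. Hits: 0.

1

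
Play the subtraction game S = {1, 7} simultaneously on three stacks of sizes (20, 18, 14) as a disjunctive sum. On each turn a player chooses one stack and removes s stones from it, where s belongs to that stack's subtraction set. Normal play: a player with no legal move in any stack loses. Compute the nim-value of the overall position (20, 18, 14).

0

All stacks use S = {1, 7}:
n :  0  1  2  3  4  5  6  7  8  9 10 11 12 13 14 15 16 17 18 19 20
G :  0  1  0  1  0  1  0  1  0  1  0  1  0  1  0  1  0  1  0  1  0
Stack A: G(20) = 0.
Stack B: G(18) = 0.
Stack C: G(14) = 0.
Combined Grundy value = 0 ⊕ 0 ⊕ 0 = 0.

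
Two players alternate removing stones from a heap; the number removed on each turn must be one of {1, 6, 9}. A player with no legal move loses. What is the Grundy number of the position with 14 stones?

0

n :  0  1  2  3  4  5  6  7  8  9 10 11 12 13 14
G :  0  1  0  1  0  1  2  0  1  2  3  2  0  1  0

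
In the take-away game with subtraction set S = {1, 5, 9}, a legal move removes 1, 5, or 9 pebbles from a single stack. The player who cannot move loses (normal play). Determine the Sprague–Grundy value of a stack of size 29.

1

n :  0  1  2  3  4  5  6  7  8  9 10 11 12 13 14 15 16 17 18 19 20 21 22 23 24 25 26 27 28 29
G :  0  1  0  1  0  1  0  1  0  1  0  1  0  1  0  1  0  1  0  1  0  1  0  1  0  1  0  1  0  1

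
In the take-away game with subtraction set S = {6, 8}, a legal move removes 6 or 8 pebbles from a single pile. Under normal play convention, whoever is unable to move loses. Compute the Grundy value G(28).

G(0) = 0
G(1) = mex{} = 0
G(2) = mex{} = 0
G(3) = mex{} = 0
G(4) = mex{} = 0
G(5) = mex{} = 0
G(6) = mex{0} = 1
G(7) = mex{0} = 1
G(8) = mex{0,0} = 1
G(9) = mex{0,0} = 1
G(10) = mex{0,0} = 1
G(11) = mex{0,0} = 1
G(12) = mex{1,0} = 2
G(13) = mex{1,0} = 2
G(14) = mex{1,1} = 0
G(15) = mex{1,1} = 0
G(16) = mex{1,1} = 0
G(17) = mex{1,1} = 0
G(18) = mex{2,1} = 0
G(19) = mex{2,1} = 0
G(20) = mex{0,2} = 1
G(21) = mex{0,2} = 1
G(22) = mex{0,0} = 1
G(23) = mex{0,0} = 1
G(24) = mex{0,0} = 1
G(25) = mex{0,0} = 1
G(26) = mex{1,0} = 2
G(27) = mex{1,0} = 2
G(28) = mex{1,1} = 0

0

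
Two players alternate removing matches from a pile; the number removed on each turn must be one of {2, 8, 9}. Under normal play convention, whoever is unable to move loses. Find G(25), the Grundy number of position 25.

2

n :  0  1  2  3  4  5  6  7  8  9 10 11 12 13 14 15 16 17 18 19 20 21 22 23 24 25
G :  0  0  1  1  0  0  1  1  2  2  3  0  2  1  3  0  0  1  1  2  3  0  0  1  1  2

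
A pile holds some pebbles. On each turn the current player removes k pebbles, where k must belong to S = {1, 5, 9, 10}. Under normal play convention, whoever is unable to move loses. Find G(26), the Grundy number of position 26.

G(0) = 0
G(1) = mex{0} = 1
G(2) = mex{1} = 0
G(3) = mex{0} = 1
G(4) = mex{1} = 0
G(5) = mex{0,0} = 1
G(6) = mex{1,1} = 0
G(7) = mex{0,0} = 1
G(8) = mex{1,1} = 0
G(9) = mex{0,0,0} = 1
G(10) = mex{1,1,1,0} = 2
G(11) = mex{2,0,0,1} = 3
G(12) = mex{3,1,1,0} = 2
G(13) = mex{2,0,0,1} = 3
G(14) = mex{3,1,1,0} = 2
G(15) = mex{2,2,0,1} = 3
G(16) = mex{3,3,1,0} = 2
G(17) = mex{2,2,0,1} = 3
G(18) = mex{3,3,1,0} = 2
G(19) = mex{2,2,2,1} = 0
G(20) = mex{0,3,3,2} = 1
G(21) = mex{1,2,2,3} = 0
G(22) = mex{0,3,3,2} = 1
G(23) = mex{1,2,2,3} = 0
G(24) = mex{0,0,3,2} = 1
G(25) = mex{1,1,2,3} = 0
G(26) = mex{0,0,3,2} = 1

1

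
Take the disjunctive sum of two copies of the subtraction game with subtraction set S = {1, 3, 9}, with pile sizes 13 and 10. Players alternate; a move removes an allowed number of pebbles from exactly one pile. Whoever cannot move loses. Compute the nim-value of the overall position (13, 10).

1

All piles use S = {1, 3, 9}:
G(0) = 0
G(1) = mex{0} = 1
G(2) = mex{1} = 0
G(3) = mex{0,0} = 1
G(4) = mex{1,1} = 0
G(5) = mex{0,0} = 1
G(6) = mex{1,1} = 0
G(7) = mex{0,0} = 1
G(8) = mex{1,1} = 0
G(9) = mex{0,0,0} = 1
G(10) = mex{1,1,1} = 0
G(11) = mex{0,0,0} = 1
G(12) = mex{1,1,1} = 0
G(13) = mex{0,0,0} = 1
Pile A: G(13) = 1.
Pile B: G(10) = 0.
Combined Grundy value = 1 ⊕ 0 = 1.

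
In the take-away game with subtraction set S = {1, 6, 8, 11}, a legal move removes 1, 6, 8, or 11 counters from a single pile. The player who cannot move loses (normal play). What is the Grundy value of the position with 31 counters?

3

G(0) = 0
G(1) = mex{0} = 1
G(2) = mex{1} = 0
G(3) = mex{0} = 1
G(4) = mex{1} = 0
G(5) = mex{0} = 1
G(6) = mex{1,0} = 2
G(7) = mex{2,1} = 0
G(8) = mex{0,0,0} = 1
G(9) = mex{1,1,1} = 0
G(10) = mex{0,0,0} = 1
G(11) = mex{1,1,1,0} = 2
G(12) = mex{2,2,0,1} = 3
G(13) = mex{3,0,1,0} = 2
G(14) = mex{2,1,2,1} = 0
G(15) = mex{0,0,0,0} = 1
G(16) = mex{1,1,1,1} = 0
G(17) = mex{0,2,0,2} = 1
G(18) = mex{1,3,1,0} = 2
G(19) = mex{2,2,2,1} = 0
G(20) = mex{0,0,3,0} = 1
G(21) = mex{1,1,2,1} = 0
G(22) = mex{0,0,0,2} = 1
G(23) = mex{1,1,1,3} = 0
G(24) = mex{0,2,0,2} = 1
G(25) = mex{1,0,1,0} = 2
G(26) = mex{2,1,2,1} = 0
G(27) = mex{0,0,0,0} = 1
G(28) = mex{1,1,1,1} = 0
G(29) = mex{0,0,0,2} = 1
G(30) = mex{1,1,1,0} = 2
G(31) = mex{2,2,0,1} = 3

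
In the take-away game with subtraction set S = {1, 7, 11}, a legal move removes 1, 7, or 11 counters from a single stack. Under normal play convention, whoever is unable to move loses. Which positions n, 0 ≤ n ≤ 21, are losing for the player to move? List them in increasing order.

0, 2, 4, 6, 8, 10, 12, 14, 16, 18, 20

G(0) = 0
G(1) = mex{0} = 1
G(2) = mex{1} = 0
G(3) = mex{0} = 1
G(4) = mex{1} = 0
G(5) = mex{0} = 1
G(6) = mex{1} = 0
G(7) = mex{0,0} = 1
G(8) = mex{1,1} = 0
G(9) = mex{0,0} = 1
G(10) = mex{1,1} = 0
G(11) = mex{0,0,0} = 1
G(12) = mex{1,1,1} = 0
G(13) = mex{0,0,0} = 1
G(14) = mex{1,1,1} = 0
G(15) = mex{0,0,0} = 1
G(16) = mex{1,1,1} = 0
G(17) = mex{0,0,0} = 1
G(18) = mex{1,1,1} = 0
G(19) = mex{0,0,0} = 1
G(20) = mex{1,1,1} = 0
G(21) = mex{0,0,0} = 1
P-positions are exactly the n with G(n) = 0.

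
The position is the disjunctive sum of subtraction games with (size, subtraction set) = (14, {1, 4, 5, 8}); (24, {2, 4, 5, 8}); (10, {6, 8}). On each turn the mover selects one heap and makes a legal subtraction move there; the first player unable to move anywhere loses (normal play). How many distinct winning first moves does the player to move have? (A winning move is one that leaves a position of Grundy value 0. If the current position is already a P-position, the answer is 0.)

2

Heap A, S = {1, 4, 5, 8}:
G(0) = 0
G(1) = mex{0} = 1
G(2) = mex{1} = 0
G(3) = mex{0} = 1
G(4) = mex{1,0} = 2
G(5) = mex{2,1,0} = 3
G(6) = mex{3,0,1} = 2
G(7) = mex{2,1,0} = 3
G(8) = mex{3,2,1,0} = 4
G(9) = mex{4,3,2,1} = 0
G(10) = mex{0,2,3,0} = 1
G(11) = mex{1,3,2,1} = 0
G(12) = mex{0,4,3,2} = 1
G(13) = mex{1,0,4,3} = 2
G(14) = mex{2,1,0,2} = 3
G_A(14) = 3.
Heap B, S = {2, 4, 5, 8}:
n :  0  1  2  3  4  5  6  7  8  9 10 11 12 13 14 15 16 17 18 19 20 21 22 23 24
G :  0  0  1  1  2  2  3  0  4  1  0  2  1  0  2  1  0  2  1  0  2  1  0  2  1
G_B(24) = 1.
Heap C, S = {6, 8}:
n :  0  1  2  3  4  5  6  7  8  9 10
G :  0  0  0  0  0  0  1  1  1  1  1
G_C(10) = 1.
Combined Grundy value = 3 ⊕ 1 ⊕ 1 = 3.
A winning move leaves total XOR = 0, i.e. changes one component's Grundy value g to g ⊕ X where X is the current total.
Heap A: need g' = 3⊕3 = 0. Options: 14−1→G=2, 14−4→G=1, 14−5→G=0, 14−8→G=2. Hits: 1.
Heap B: need g' = 1⊕3 = 2. Options: 24−2→G=0, 24−4→G=2, 24−5→G=0, 24−8→G=0. Hits: 1.
Heap C: need g' = 1⊕3 = 2. Options: 10−6→G=0, 10−8→G=0. Hits: 0.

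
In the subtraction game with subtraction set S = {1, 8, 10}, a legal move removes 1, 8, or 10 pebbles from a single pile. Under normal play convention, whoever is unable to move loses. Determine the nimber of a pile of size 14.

G(0) = 0
G(1) = mex{0} = 1
G(2) = mex{1} = 0
G(3) = mex{0} = 1
G(4) = mex{1} = 0
G(5) = mex{0} = 1
G(6) = mex{1} = 0
G(7) = mex{0} = 1
G(8) = mex{1,0} = 2
G(9) = mex{2,1} = 0
G(10) = mex{0,0,0} = 1
G(11) = mex{1,1,1} = 0
G(12) = mex{0,0,0} = 1
G(13) = mex{1,1,1} = 0
G(14) = mex{0,0,0} = 1

1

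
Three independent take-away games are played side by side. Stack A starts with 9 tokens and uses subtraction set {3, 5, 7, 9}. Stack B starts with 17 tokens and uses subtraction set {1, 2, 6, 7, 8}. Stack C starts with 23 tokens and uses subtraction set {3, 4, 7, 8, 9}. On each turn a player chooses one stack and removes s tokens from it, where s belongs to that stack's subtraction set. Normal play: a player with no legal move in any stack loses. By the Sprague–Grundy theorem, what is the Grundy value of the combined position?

Stack A, S = {3, 5, 7, 9}:
n : 0 1 2 3 4 5 6 7 8 9
G : 0 0 0 1 1 1 2 2 2 3
G_A(9) = 3.
Stack B, S = {1, 2, 6, 7, 8}:
G(0) = 0
G(1) = mex{0} = 1
G(2) = mex{1,0} = 2
G(3) = mex{2,1} = 0
G(4) = mex{0,2} = 1
G(5) = mex{1,0} = 2
G(6) = mex{2,1,0} = 3
G(7) = mex{3,2,1,0} = 4
G(8) = mex{4,3,2,1,0} = 5
G(9) = mex{5,4,0,2,1} = 3
G(10) = mex{3,5,1,0,2} = 4
G(11) = mex{4,3,2,1,0} = 5
G(12) = mex{5,4,3,2,1} = 0
G(13) = mex{0,5,4,3,2} = 1
G(14) = mex{1,0,5,4,3} = 2
G(15) = mex{2,1,3,5,4} = 0
G(16) = mex{0,2,4,3,5} = 1
G(17) = mex{1,0,5,4,3} = 2
G_B(17) = 2.
Stack C, S = {3, 4, 7, 8, 9}:
n :  0  1  2  3  4  5  6  7  8  9 10 11 12 13 14 15 16 17 18 19 20 21 22 23
G :  0  0  0  1  1  1  2  2  2  3  3  3  0  0  0  1  1  1  2  2  2  3  3  3
G_C(23) = 3.
Combined Grundy value = 3 ⊕ 2 ⊕ 3 = 2.

2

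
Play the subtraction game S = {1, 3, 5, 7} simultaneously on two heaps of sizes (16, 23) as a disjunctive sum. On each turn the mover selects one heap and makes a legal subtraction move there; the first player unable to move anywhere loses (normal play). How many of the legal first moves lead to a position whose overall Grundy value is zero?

8

All heaps use S = {1, 3, 5, 7}:
n :  0  1  2  3  4  5  6  7  8  9 10 11 12 13 14 15 16 17 18 19 20 21 22 23
G :  0  1  0  1  0  1  0  1  0  1  0  1  0  1  0  1  0  1  0  1  0  1  0  1
Heap A: G(16) = 0.
Heap B: G(23) = 1.
Combined Grundy value = 0 ⊕ 1 = 1.
A winning move leaves total XOR = 0, i.e. changes one component's Grundy value g to g ⊕ X where X is the current total.
Heap A: need g' = 0⊕1 = 1. Options: 16−1→G=1, 16−3→G=1, 16−5→G=1, 16−7→G=1. Hits: 4.
Heap B: need g' = 1⊕1 = 0. Options: 23−1→G=0, 23−3→G=0, 23−5→G=0, 23−7→G=0. Hits: 4.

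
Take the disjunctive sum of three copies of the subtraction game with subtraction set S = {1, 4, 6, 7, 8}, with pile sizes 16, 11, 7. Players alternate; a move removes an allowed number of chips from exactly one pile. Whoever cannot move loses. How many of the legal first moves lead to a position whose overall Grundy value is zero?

2

All piles use S = {1, 4, 6, 7, 8}:
G(0) = 0
G(1) = mex{0} = 1
G(2) = mex{1} = 0
G(3) = mex{0} = 1
G(4) = mex{1,0} = 2
G(5) = mex{2,1} = 0
G(6) = mex{0,0,0} = 1
G(7) = mex{1,1,1,0} = 2
G(8) = mex{2,2,0,1,0} = 3
G(9) = mex{3,0,1,0,1} = 2
G(10) = mex{2,1,2,1,0} = 3
G(11) = mex{3,2,0,2,1} = 4
G(12) = mex{4,3,1,0,2} = 5
G(13) = mex{5,2,2,1,0} = 3
G(14) = mex{3,3,3,2,1} = 0
G(15) = mex{0,4,2,3,2} = 1
G(16) = mex{1,5,3,2,3} = 0
Pile A: G(16) = 0.
Pile B: G(11) = 4.
Pile C: G(7) = 2.
Combined Grundy value = 0 ⊕ 4 ⊕ 2 = 6.
A winning move leaves total XOR = 0, i.e. changes one component's Grundy value g to g ⊕ X where X is the current total.
Pile A: need g' = 0⊕6 = 6. Options: 16−1→G=1, 16−4→G=5, 16−6→G=3, 16−7→G=2, 16−8→G=3. Hits: 0.
Pile B: need g' = 4⊕6 = 2. Options: 11−1→G=3, 11−4→G=2, 11−6→G=0, 11−7→G=2, 11−8→G=1. Hits: 2.
Pile C: need g' = 2⊕6 = 4. Options: 7−1→G=1, 7−4→G=1, 7−6→G=1, 7−7→G=0. Hits: 0.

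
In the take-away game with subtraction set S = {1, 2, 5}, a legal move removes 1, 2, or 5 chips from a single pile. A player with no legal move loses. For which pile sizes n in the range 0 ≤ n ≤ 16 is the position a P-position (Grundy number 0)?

n :  0  1  2  3  4  5  6  7  8  9 10 11 12 13 14 15 16
G :  0  1  2  0  1  2  0  1  2  0  1  2  0  1  2  0  1
P-positions are exactly the n with G(n) = 0.

0, 3, 6, 9, 12, 15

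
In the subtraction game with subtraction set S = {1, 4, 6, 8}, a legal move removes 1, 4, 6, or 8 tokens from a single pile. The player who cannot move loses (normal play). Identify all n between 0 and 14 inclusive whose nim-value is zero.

0, 2, 5, 7, 12, 14

G(0) = 0
G(1) = mex{0} = 1
G(2) = mex{1} = 0
G(3) = mex{0} = 1
G(4) = mex{1,0} = 2
G(5) = mex{2,1} = 0
G(6) = mex{0,0,0} = 1
G(7) = mex{1,1,1} = 0
G(8) = mex{0,2,0,0} = 1
G(9) = mex{1,0,1,1} = 2
G(10) = mex{2,1,2,0} = 3
G(11) = mex{3,0,0,1} = 2
G(12) = mex{2,1,1,2} = 0
G(13) = mex{0,2,0,0} = 1
G(14) = mex{1,3,1,1} = 0
P-positions are exactly the n with G(n) = 0.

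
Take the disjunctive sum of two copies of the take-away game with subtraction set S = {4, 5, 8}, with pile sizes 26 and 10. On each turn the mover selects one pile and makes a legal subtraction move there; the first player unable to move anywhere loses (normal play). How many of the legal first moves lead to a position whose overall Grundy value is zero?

3

All piles use S = {4, 5, 8}:
n :  0  1  2  3  4  5  6  7  8  9 10 11 12 13 14 15 16 17 18 19 20 21 22 23 24 25 26
G :  0  0  0  0  1  1  1  1  2  2  2  2  0  0  0  0  1  1  1  1  2  2  2  2  0  0  0
Pile A: G(26) = 0.
Pile B: G(10) = 2.
Combined Grundy value = 0 ⊕ 2 = 2.
A winning move leaves total XOR = 0, i.e. changes one component's Grundy value g to g ⊕ X where X is the current total.
Pile A: need g' = 0⊕2 = 2. Options: 26−4→G=2, 26−5→G=2, 26−8→G=1. Hits: 2.
Pile B: need g' = 2⊕2 = 0. Options: 10−4→G=1, 10−5→G=1, 10−8→G=0. Hits: 1.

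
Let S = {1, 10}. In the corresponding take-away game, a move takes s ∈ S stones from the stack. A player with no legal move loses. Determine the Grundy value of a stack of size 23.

G(0) = 0
G(1) = mex{0} = 1
G(2) = mex{1} = 0
G(3) = mex{0} = 1
G(4) = mex{1} = 0
G(5) = mex{0} = 1
G(6) = mex{1} = 0
G(7) = mex{0} = 1
G(8) = mex{1} = 0
G(9) = mex{0} = 1
G(10) = mex{1,0} = 2
G(11) = mex{2,1} = 0
G(12) = mex{0,0} = 1
G(13) = mex{1,1} = 0
G(14) = mex{0,0} = 1
G(15) = mex{1,1} = 0
G(16) = mex{0,0} = 1
G(17) = mex{1,1} = 0
G(18) = mex{0,0} = 1
G(19) = mex{1,1} = 0
G(20) = mex{0,2} = 1
G(21) = mex{1,0} = 2
G(22) = mex{2,1} = 0
G(23) = mex{0,0} = 1

1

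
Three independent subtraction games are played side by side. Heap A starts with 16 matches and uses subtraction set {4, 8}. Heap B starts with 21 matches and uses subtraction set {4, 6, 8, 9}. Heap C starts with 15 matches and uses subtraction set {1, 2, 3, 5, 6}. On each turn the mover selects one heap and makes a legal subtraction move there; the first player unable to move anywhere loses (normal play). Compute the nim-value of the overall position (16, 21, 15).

Heap A, S = {4, 8}:
n :  0  1  2  3  4  5  6  7  8  9 10 11 12 13 14 15 16
G :  0  0  0  0  1  1  1  1  2  2  2  2  0  0  0  0  1
G_A(16) = 1.
Heap B, S = {4, 6, 8, 9}:
n :  0  1  2  3  4  5  6  7  8  9 10 11 12 13 14 15 16 17 18 19 20 21
G :  0  0  0  0  1  1  1  1  2  2  2  2  3  0  0  0  0  1  1  1  1  2
G_B(21) = 2.
Heap C, S = {1, 2, 3, 5, 6}:
G(0) = 0
G(1) = mex{0} = 1
G(2) = mex{1,0} = 2
G(3) = mex{2,1,0} = 3
G(4) = mex{3,2,1} = 0
G(5) = mex{0,3,2,0} = 1
G(6) = mex{1,0,3,1,0} = 2
G(7) = mex{2,1,0,2,1} = 3
G(8) = mex{3,2,1,3,2} = 0
G(9) = mex{0,3,2,0,3} = 1
G(10) = mex{1,0,3,1,0} = 2
G(11) = mex{2,1,0,2,1} = 3
G(12) = mex{3,2,1,3,2} = 0
G(13) = mex{0,3,2,0,3} = 1
G(14) = mex{1,0,3,1,0} = 2
G(15) = mex{2,1,0,2,1} = 3
G_C(15) = 3.
Combined Grundy value = 1 ⊕ 2 ⊕ 3 = 0.

0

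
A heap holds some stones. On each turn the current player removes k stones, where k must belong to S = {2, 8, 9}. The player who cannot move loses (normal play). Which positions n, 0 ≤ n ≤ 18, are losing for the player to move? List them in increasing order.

n :  0  1  2  3  4  5  6  7  8  9 10 11 12 13 14 15 16 17 18
G :  0  0  1  1  0  0  1  1  2  2  3  0  2  1  3  0  0  1  1
P-positions are exactly the n with G(n) = 0.

0, 1, 4, 5, 11, 15, 16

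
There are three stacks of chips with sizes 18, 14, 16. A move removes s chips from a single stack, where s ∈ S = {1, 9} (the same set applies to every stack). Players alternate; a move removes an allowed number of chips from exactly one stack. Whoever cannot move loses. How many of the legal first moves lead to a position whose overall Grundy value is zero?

All stacks use S = {1, 9}:
n :  0  1  2  3  4  5  6  7  8  9 10 11 12 13 14 15 16 17 18
G :  0  1  0  1  0  1  0  1  0  1  0  1  0  1  0  1  0  1  0
Stack A: G(18) = 0.
Stack B: G(14) = 0.
Stack C: G(16) = 0.
Combined Grundy value = 0 ⊕ 0 ⊕ 0 = 0.
A winning move leaves total XOR = 0, i.e. changes one component's Grundy value g to g ⊕ X where X is the current total.
Stack A: target g' = 0⊕0 = 0, but every legal move changes the Grundy value (mex property), so 0 moves.
Stack B: target g' = 0⊕0 = 0, but every legal move changes the Grundy value (mex property), so 0 moves.
Stack C: target g' = 0⊕0 = 0, but every legal move changes the Grundy value (mex property), so 0 moves.

0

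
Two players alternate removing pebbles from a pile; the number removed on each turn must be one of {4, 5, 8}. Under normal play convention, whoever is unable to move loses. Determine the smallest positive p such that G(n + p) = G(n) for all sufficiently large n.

G(0) = 0
G(1) = mex{} = 0
G(2) = mex{} = 0
G(3) = mex{} = 0
G(4) = mex{0} = 1
G(5) = mex{0,0} = 1
G(6) = mex{0,0} = 1
G(7) = mex{0,0} = 1
G(8) = mex{1,0,0} = 2
G(9) = mex{1,1,0} = 2
G(10) = mex{1,1,0} = 2
G(11) = mex{1,1,0} = 2
G(12) = mex{2,1,1} = 0
G(13) = mex{2,2,1} = 0
G(14) = mex{2,2,1} = 0
G(15) = mex{2,2,1} = 0
G(16) = mex{0,2,2} = 1
G(17) = mex{0,0,2} = 1
G(18) = mex{0,0,2} = 1
G(19) = mex{0,0,2} = 1
G(20) = mex{1,0,0} = 2
G(21) = mex{1,1,0} = 2
G(22) = mex{1,1,0} = 2
G(23) = mex{1,1,0} = 2
G(24) = mex{2,1,1} = 0
G(25) = mex{2,2,1} = 0
G(n+12) = G(n) holds for n = 0,…,7 (a full window of length max(S) = 8), so the sequence is purely periodic with period 12.

12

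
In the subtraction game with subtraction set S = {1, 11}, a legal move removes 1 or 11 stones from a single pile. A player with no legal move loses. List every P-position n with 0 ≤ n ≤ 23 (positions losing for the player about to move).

n :  0  1  2  3  4  5  6  7  8  9 10 11 12 13 14 15 16 17 18 19 20 21 22 23
G :  0  1  0  1  0  1  0  1  0  1  0  1  0  1  0  1  0  1  0  1  0  1  0  1
P-positions are exactly the n with G(n) = 0.

0, 2, 4, 6, 8, 10, 12, 14, 16, 18, 20, 22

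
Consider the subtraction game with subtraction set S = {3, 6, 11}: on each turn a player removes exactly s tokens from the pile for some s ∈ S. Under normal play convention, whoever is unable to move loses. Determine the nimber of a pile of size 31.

G(0) = 0
G(1) = mex{} = 0
G(2) = mex{} = 0
G(3) = mex{0} = 1
G(4) = mex{0} = 1
G(5) = mex{0} = 1
G(6) = mex{1,0} = 2
G(7) = mex{1,0} = 2
G(8) = mex{1,0} = 2
G(9) = mex{2,1} = 0
G(10) = mex{2,1} = 0
G(11) = mex{2,1,0} = 3
G(12) = mex{0,2,0} = 1
G(13) = mex{0,2,0} = 1
G(14) = mex{3,2,1} = 0
G(15) = mex{1,0,1} = 2
G(16) = mex{1,0,1} = 2
G(17) = mex{0,3,2} = 1
G(18) = mex{2,1,2} = 0
G(19) = mex{2,1,2} = 0
G(20) = mex{1,0,0} = 2
G(21) = mex{0,2,0} = 1
G(22) = mex{0,2,3} = 1
G(23) = mex{2,1,1} = 0
G(24) = mex{1,0,1} = 2
G(25) = mex{1,0,0} = 2
G(26) = mex{0,2,2} = 1
G(27) = mex{2,1,2} = 0
G(28) = mex{2,1,1} = 0
G(29) = mex{1,0,0} = 2
G(30) = mex{0,2,0} = 1
G(31) = mex{0,2,2} = 1

1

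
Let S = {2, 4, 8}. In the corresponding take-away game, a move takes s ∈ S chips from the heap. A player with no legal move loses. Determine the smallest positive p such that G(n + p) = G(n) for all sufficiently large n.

n :  0  1  2  3  4  5  6  7  8  9 10 11 12 13 14 15
G :  0  0  1  1  2  2  0  0  1  1  2  2  0  0  1  1
G(n+6) = G(n) holds for n = 0,…,7 (a full window of length max(S) = 8), so the sequence is purely periodic with period 6.

6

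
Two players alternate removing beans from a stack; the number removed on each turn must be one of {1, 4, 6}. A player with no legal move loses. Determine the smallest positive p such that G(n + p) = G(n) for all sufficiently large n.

G(0) = 0
G(1) = mex{0} = 1
G(2) = mex{1} = 0
G(3) = mex{0} = 1
G(4) = mex{1,0} = 2
G(5) = mex{2,1} = 0
G(6) = mex{0,0,0} = 1
G(7) = mex{1,1,1} = 0
G(8) = mex{0,2,0} = 1
G(9) = mex{1,0,1} = 2
G(10) = mex{2,1,2} = 0
G(11) = mex{0,0,0} = 1
G(12) = mex{1,1,1} = 0
G(13) = mex{0,2,0} = 1
G(14) = mex{1,0,1} = 2
G(n+5) = G(n) holds for n = 0,…,5 (a full window of length max(S) = 6), so the sequence is purely periodic with period 5.

5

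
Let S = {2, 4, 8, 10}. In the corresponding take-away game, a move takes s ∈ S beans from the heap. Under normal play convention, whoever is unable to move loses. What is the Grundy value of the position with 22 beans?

n :  0  1  2  3  4  5  6  7  8  9 10 11 12 13 14 15 16 17 18 19 20 21 22
G :  0  0  1  1  2  2  0  0  1  1  2  2  0  0  1  1  2  2  0  0  1  1  2

2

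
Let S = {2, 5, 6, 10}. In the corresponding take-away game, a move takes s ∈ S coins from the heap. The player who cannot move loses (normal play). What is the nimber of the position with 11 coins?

3

n :  0  1  2  3  4  5  6  7  8  9 10 11
G :  0  0  1  1  0  2  1  3  0  2  1  3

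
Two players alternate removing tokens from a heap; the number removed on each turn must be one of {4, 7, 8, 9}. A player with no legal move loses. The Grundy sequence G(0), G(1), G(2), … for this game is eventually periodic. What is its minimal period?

13

G(0) = 0
G(1) = mex{} = 0
G(2) = mex{} = 0
G(3) = mex{} = 0
G(4) = mex{0} = 1
G(5) = mex{0} = 1
G(6) = mex{0} = 1
G(7) = mex{0,0} = 1
G(8) = mex{1,0,0} = 2
G(9) = mex{1,0,0,0} = 2
G(10) = mex{1,0,0,0} = 2
G(11) = mex{1,1,0,0} = 2
G(12) = mex{2,1,1,0} = 3
G(13) = mex{2,1,1,1} = 0
G(14) = mex{2,1,1,1} = 0
G(15) = mex{2,2,1,1} = 0
G(16) = mex{3,2,2,1} = 0
G(17) = mex{0,2,2,2} = 1
G(18) = mex{0,2,2,2} = 1
G(19) = mex{0,3,2,2} = 1
G(20) = mex{0,0,3,2} = 1
G(21) = mex{1,0,0,3} = 2
G(22) = mex{1,0,0,0} = 2
G(23) = mex{1,0,0,0} = 2
G(24) = mex{1,1,0,0} = 2
G(25) = mex{2,1,1,0} = 3
G(26) = mex{2,1,1,1} = 0
G(27) = mex{2,1,1,1} = 0
G(n+13) = G(n) holds for n = 0,…,8 (a full window of length max(S) = 9), so the sequence is purely periodic with period 13.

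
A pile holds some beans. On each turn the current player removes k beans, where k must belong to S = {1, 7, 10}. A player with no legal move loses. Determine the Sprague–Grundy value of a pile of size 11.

n :  0  1  2  3  4  5  6  7  8  9 10 11
G :  0  1  0  1  0  1  0  1  0  1  2  3

3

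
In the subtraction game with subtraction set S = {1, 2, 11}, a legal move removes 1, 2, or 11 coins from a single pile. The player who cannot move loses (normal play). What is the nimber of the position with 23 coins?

G(0) = 0
G(1) = mex{0} = 1
G(2) = mex{1,0} = 2
G(3) = mex{2,1} = 0
G(4) = mex{0,2} = 1
G(5) = mex{1,0} = 2
G(6) = mex{2,1} = 0
G(7) = mex{0,2} = 1
G(8) = mex{1,0} = 2
G(9) = mex{2,1} = 0
G(10) = mex{0,2} = 1
G(11) = mex{1,0,0} = 2
G(12) = mex{2,1,1} = 0
G(13) = mex{0,2,2} = 1
G(14) = mex{1,0,0} = 2
G(15) = mex{2,1,1} = 0
G(16) = mex{0,2,2} = 1
G(17) = mex{1,0,0} = 2
G(18) = mex{2,1,1} = 0
G(19) = mex{0,2,2} = 1
G(20) = mex{1,0,0} = 2
G(21) = mex{2,1,1} = 0
G(22) = mex{0,2,2} = 1
G(23) = mex{1,0,0} = 2

2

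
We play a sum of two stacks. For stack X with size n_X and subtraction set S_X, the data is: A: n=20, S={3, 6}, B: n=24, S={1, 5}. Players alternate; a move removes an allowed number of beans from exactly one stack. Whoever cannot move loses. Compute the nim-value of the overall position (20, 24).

0

Stack A, S = {3, 6}:
n :  0  1  2  3  4  5  6  7  8  9 10 11 12 13 14 15 16 17 18 19 20
G :  0  0  0  1  1  1  2  2  2  0  0  0  1  1  1  2  2  2  0  0  0
G_A(20) = 0.
Stack B, S = {1, 5}:
G(0) = 0
G(1) = mex{0} = 1
G(2) = mex{1} = 0
G(3) = mex{0} = 1
G(4) = mex{1} = 0
G(5) = mex{0,0} = 1
G(6) = mex{1,1} = 0
G(7) = mex{0,0} = 1
G(8) = mex{1,1} = 0
G(9) = mex{0,0} = 1
G(10) = mex{1,1} = 0
G(11) = mex{0,0} = 1
G(12) = mex{1,1} = 0
G(13) = mex{0,0} = 1
G(14) = mex{1,1} = 0
G(15) = mex{0,0} = 1
G(16) = mex{1,1} = 0
G(17) = mex{0,0} = 1
G(18) = mex{1,1} = 0
G(19) = mex{0,0} = 1
G(20) = mex{1,1} = 0
G(21) = mex{0,0} = 1
G(22) = mex{1,1} = 0
G(23) = mex{0,0} = 1
G(24) = mex{1,1} = 0
G_B(24) = 0.
Combined Grundy value = 0 ⊕ 0 = 0.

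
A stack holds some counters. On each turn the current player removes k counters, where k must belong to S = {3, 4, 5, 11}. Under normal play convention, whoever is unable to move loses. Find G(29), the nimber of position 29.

1

G(0) = 0
G(1) = mex{} = 0
G(2) = mex{} = 0
G(3) = mex{0} = 1
G(4) = mex{0,0} = 1
G(5) = mex{0,0,0} = 1
G(6) = mex{1,0,0} = 2
G(7) = mex{1,1,0} = 2
G(8) = mex{1,1,1} = 0
G(9) = mex{2,1,1} = 0
G(10) = mex{2,2,1} = 0
G(11) = mex{0,2,2,0} = 1
G(12) = mex{0,0,2,0} = 1
G(13) = mex{0,0,0,0} = 1
G(14) = mex{1,0,0,1} = 2
G(15) = mex{1,1,0,1} = 2
G(16) = mex{1,1,1,1} = 0
G(17) = mex{2,1,1,2} = 0
G(18) = mex{2,2,1,2} = 0
G(19) = mex{0,2,2,0} = 1
G(20) = mex{0,0,2,0} = 1
G(21) = mex{0,0,0,0} = 1
G(22) = mex{1,0,0,1} = 2
G(23) = mex{1,1,0,1} = 2
G(24) = mex{1,1,1,1} = 0
G(25) = mex{2,1,1,2} = 0
G(26) = mex{2,2,1,2} = 0
G(27) = mex{0,2,2,0} = 1
G(28) = mex{0,0,2,0} = 1
G(29) = mex{0,0,0,0} = 1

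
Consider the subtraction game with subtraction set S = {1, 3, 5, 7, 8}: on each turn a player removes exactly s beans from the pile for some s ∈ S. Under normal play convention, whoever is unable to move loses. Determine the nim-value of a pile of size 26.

G(0) = 0
G(1) = mex{0} = 1
G(2) = mex{1} = 0
G(3) = mex{0,0} = 1
G(4) = mex{1,1} = 0
G(5) = mex{0,0,0} = 1
G(6) = mex{1,1,1} = 0
G(7) = mex{0,0,0,0} = 1
G(8) = mex{1,1,1,1,0} = 2
G(9) = mex{2,0,0,0,1} = 3
G(10) = mex{3,1,1,1,0} = 2
G(11) = mex{2,2,0,0,1} = 3
G(12) = mex{3,3,1,1,0} = 2
G(13) = mex{2,2,2,0,1} = 3
G(14) = mex{3,3,3,1,0} = 2
G(15) = mex{2,2,2,2,1} = 0
G(16) = mex{0,3,3,3,2} = 1
G(17) = mex{1,2,2,2,3} = 0
G(18) = mex{0,0,3,3,2} = 1
G(19) = mex{1,1,2,2,3} = 0
G(20) = mex{0,0,0,3,2} = 1
G(21) = mex{1,1,1,2,3} = 0
G(22) = mex{0,0,0,0,2} = 1
G(23) = mex{1,1,1,1,0} = 2
G(24) = mex{2,0,0,0,1} = 3
G(25) = mex{3,1,1,1,0} = 2
G(26) = mex{2,2,0,0,1} = 3

3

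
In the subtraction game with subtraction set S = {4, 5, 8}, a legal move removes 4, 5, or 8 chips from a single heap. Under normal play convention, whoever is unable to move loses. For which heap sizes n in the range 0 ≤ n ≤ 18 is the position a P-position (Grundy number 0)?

G(0) = 0
G(1) = mex{} = 0
G(2) = mex{} = 0
G(3) = mex{} = 0
G(4) = mex{0} = 1
G(5) = mex{0,0} = 1
G(6) = mex{0,0} = 1
G(7) = mex{0,0} = 1
G(8) = mex{1,0,0} = 2
G(9) = mex{1,1,0} = 2
G(10) = mex{1,1,0} = 2
G(11) = mex{1,1,0} = 2
G(12) = mex{2,1,1} = 0
G(13) = mex{2,2,1} = 0
G(14) = mex{2,2,1} = 0
G(15) = mex{2,2,1} = 0
G(16) = mex{0,2,2} = 1
G(17) = mex{0,0,2} = 1
G(18) = mex{0,0,2} = 1
P-positions are exactly the n with G(n) = 0.

0, 1, 2, 3, 12, 13, 14, 15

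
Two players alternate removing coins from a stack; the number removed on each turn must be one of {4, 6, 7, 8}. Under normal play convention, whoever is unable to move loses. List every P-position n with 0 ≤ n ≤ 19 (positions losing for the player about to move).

0, 1, 2, 3, 12, 13, 14, 15

G(0) = 0
G(1) = mex{} = 0
G(2) = mex{} = 0
G(3) = mex{} = 0
G(4) = mex{0} = 1
G(5) = mex{0} = 1
G(6) = mex{0,0} = 1
G(7) = mex{0,0,0} = 1
G(8) = mex{1,0,0,0} = 2
G(9) = mex{1,0,0,0} = 2
G(10) = mex{1,1,0,0} = 2
G(11) = mex{1,1,1,0} = 2
G(12) = mex{2,1,1,1} = 0
G(13) = mex{2,1,1,1} = 0
G(14) = mex{2,2,1,1} = 0
G(15) = mex{2,2,2,1} = 0
G(16) = mex{0,2,2,2} = 1
G(17) = mex{0,2,2,2} = 1
G(18) = mex{0,0,2,2} = 1
G(19) = mex{0,0,0,2} = 1
P-positions are exactly the n with G(n) = 0.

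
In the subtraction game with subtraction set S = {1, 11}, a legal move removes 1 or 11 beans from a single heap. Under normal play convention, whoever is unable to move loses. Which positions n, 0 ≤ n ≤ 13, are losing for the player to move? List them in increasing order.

0, 2, 4, 6, 8, 10, 12

n :  0  1  2  3  4  5  6  7  8  9 10 11 12 13
G :  0  1  0  1  0  1  0  1  0  1  0  1  0  1
P-positions are exactly the n with G(n) = 0.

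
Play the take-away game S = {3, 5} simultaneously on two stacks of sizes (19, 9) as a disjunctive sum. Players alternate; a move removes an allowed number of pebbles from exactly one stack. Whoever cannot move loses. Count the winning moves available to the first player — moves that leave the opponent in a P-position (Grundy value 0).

2

All stacks use S = {3, 5}:
G(0) = 0
G(1) = mex{} = 0
G(2) = mex{} = 0
G(3) = mex{0} = 1
G(4) = mex{0} = 1
G(5) = mex{0,0} = 1
G(6) = mex{1,0} = 2
G(7) = mex{1,0} = 2
G(8) = mex{1,1} = 0
G(9) = mex{2,1} = 0
G(10) = mex{2,1} = 0
G(11) = mex{0,2} = 1
G(12) = mex{0,2} = 1
G(13) = mex{0,0} = 1
G(14) = mex{1,0} = 2
G(15) = mex{1,0} = 2
G(16) = mex{1,1} = 0
G(17) = mex{2,1} = 0
G(18) = mex{2,1} = 0
G(19) = mex{0,2} = 1
Stack A: G(19) = 1.
Stack B: G(9) = 0.
Combined Grundy value = 1 ⊕ 0 = 1.
A winning move leaves total XOR = 0, i.e. changes one component's Grundy value g to g ⊕ X where X is the current total.
Stack A: need g' = 1⊕1 = 0. Options: 19−3→G=0, 19−5→G=2. Hits: 1.
Stack B: need g' = 0⊕1 = 1. Options: 9−3→G=2, 9−5→G=1. Hits: 1.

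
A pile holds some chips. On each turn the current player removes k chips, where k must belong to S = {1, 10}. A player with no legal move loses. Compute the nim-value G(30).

0

n :  0  1  2  3  4  5  6  7  8  9 10 11 12 13 14 15 16 17 18 19 20 21 22 23 24 25 26 27 28 29 30
G :  0  1  0  1  0  1  0  1  0  1  2  0  1  0  1  0  1  0  1  0  1  2  0  1  0  1  0  1  0  1  0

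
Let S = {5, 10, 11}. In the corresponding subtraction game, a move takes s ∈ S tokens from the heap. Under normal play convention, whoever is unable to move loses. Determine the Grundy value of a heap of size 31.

n :  0  1  2  3  4  5  6  7  8  9 10 11 12 13 14 15 16 17 18 19 20 21 22 23 24 25 26 27 28 29 30 31
G :  0  0  0  0  0  1  1  1  1  1  2  2  2  2  2  3  0  0  0  0  0  1  1  1  1  1  2  2  2  2  2  3

3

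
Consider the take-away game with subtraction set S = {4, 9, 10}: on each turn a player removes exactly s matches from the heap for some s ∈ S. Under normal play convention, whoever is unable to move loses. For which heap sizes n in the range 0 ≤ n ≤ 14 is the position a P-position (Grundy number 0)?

0, 1, 2, 3, 8, 14

G(0) = 0
G(1) = mex{} = 0
G(2) = mex{} = 0
G(3) = mex{} = 0
G(4) = mex{0} = 1
G(5) = mex{0} = 1
G(6) = mex{0} = 1
G(7) = mex{0} = 1
G(8) = mex{1} = 0
G(9) = mex{1,0} = 2
G(10) = mex{1,0,0} = 2
G(11) = mex{1,0,0} = 2
G(12) = mex{0,0,0} = 1
G(13) = mex{2,1,0} = 3
G(14) = mex{2,1,1} = 0
P-positions are exactly the n with G(n) = 0.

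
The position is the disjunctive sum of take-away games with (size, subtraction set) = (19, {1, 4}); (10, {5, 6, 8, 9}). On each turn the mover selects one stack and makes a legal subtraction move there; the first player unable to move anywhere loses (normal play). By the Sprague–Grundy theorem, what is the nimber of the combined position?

0

Stack A, S = {1, 4}:
G(0) = 0
G(1) = mex{0} = 1
G(2) = mex{1} = 0
G(3) = mex{0} = 1
G(4) = mex{1,0} = 2
G(5) = mex{2,1} = 0
G(6) = mex{0,0} = 1
G(7) = mex{1,1} = 0
G(8) = mex{0,2} = 1
G(9) = mex{1,0} = 2
G(10) = mex{2,1} = 0
G(11) = mex{0,0} = 1
G(12) = mex{1,1} = 0
G(13) = mex{0,2} = 1
G(14) = mex{1,0} = 2
G(15) = mex{2,1} = 0
G(16) = mex{0,0} = 1
G(17) = mex{1,1} = 0
G(18) = mex{0,2} = 1
G(19) = mex{1,0} = 2
G_A(19) = 2.
Stack B, S = {5, 6, 8, 9}:
G(0) = 0
G(1) = mex{} = 0
G(2) = mex{} = 0
G(3) = mex{} = 0
G(4) = mex{} = 0
G(5) = mex{0} = 1
G(6) = mex{0,0} = 1
G(7) = mex{0,0} = 1
G(8) = mex{0,0,0} = 1
G(9) = mex{0,0,0,0} = 1
G(10) = mex{1,0,0,0} = 2
G_B(10) = 2.
Combined Grundy value = 2 ⊕ 2 = 0.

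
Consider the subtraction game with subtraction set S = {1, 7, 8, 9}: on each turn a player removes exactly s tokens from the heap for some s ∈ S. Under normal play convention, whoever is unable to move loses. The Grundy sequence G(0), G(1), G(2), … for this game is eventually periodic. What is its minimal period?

G(0) = 0
G(1) = mex{0} = 1
G(2) = mex{1} = 0
G(3) = mex{0} = 1
G(4) = mex{1} = 0
G(5) = mex{0} = 1
G(6) = mex{1} = 0
G(7) = mex{0,0} = 1
G(8) = mex{1,1,0} = 2
G(9) = mex{2,0,1,0} = 3
G(10) = mex{3,1,0,1} = 2
G(11) = mex{2,0,1,0} = 3
G(12) = mex{3,1,0,1} = 2
G(13) = mex{2,0,1,0} = 3
G(14) = mex{3,1,0,1} = 2
G(15) = mex{2,2,1,0} = 3
G(16) = mex{3,3,2,1} = 0
G(17) = mex{0,2,3,2} = 1
G(18) = mex{1,3,2,3} = 0
G(19) = mex{0,2,3,2} = 1
G(20) = mex{1,3,2,3} = 0
G(21) = mex{0,2,3,2} = 1
G(22) = mex{1,3,2,3} = 0
G(23) = mex{0,0,3,2} = 1
G(24) = mex{1,1,0,3} = 2
G(25) = mex{2,0,1,0} = 3
G(26) = mex{3,1,0,1} = 2
G(27) = mex{2,0,1,0} = 3
G(28) = mex{3,1,0,1} = 2
G(29) = mex{2,0,1,0} = 3
G(30) = mex{3,1,0,1} = 2
G(31) = mex{2,2,1,0} = 3
G(32) = mex{3,3,2,1} = 0
G(33) = mex{0,2,3,2} = 1
G(n+16) = G(n) holds for n = 0,…,8 (a full window of length max(S) = 9), so the sequence is purely periodic with period 16.

16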